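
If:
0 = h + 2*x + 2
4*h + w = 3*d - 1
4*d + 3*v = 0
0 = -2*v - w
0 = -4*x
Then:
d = -21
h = -2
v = 28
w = -56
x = 0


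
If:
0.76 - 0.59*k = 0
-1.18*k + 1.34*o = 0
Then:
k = 1.29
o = 1.13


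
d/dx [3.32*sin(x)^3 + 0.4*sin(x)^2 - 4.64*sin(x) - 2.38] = (9.96*sin(x)^2 + 0.8*sin(x) - 4.64)*cos(x)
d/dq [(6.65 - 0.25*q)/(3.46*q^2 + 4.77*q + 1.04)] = (0.865*q^2 - 46.018*q - 31.9805)/(11.9716*q^4 + 33.0084*q^3 + 29.9497*q^2 + 9.9216*q + 1.0816)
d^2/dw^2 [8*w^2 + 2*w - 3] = 16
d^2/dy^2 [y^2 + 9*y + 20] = 2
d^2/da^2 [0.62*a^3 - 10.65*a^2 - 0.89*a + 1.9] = 3.72*a - 21.3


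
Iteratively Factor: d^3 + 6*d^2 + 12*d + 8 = (d + 2)*(d^2 + 4*d + 4) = (d + 2)^2*(d + 2)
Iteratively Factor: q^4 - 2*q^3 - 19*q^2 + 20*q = (q)*(q^3 - 2*q^2 - 19*q + 20) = q*(q - 5)*(q^2 + 3*q - 4) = q*(q - 5)*(q + 4)*(q - 1)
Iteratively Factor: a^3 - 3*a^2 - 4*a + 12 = (a - 2)*(a^2 - a - 6) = (a - 2)*(a + 2)*(a - 3)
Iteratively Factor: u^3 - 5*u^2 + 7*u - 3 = (u - 1)*(u^2 - 4*u + 3) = (u - 1)^2*(u - 3)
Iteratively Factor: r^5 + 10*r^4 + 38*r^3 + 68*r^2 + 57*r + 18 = (r + 1)*(r^4 + 9*r^3 + 29*r^2 + 39*r + 18) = (r + 1)*(r + 3)*(r^3 + 6*r^2 + 11*r + 6) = (r + 1)^2*(r + 3)*(r^2 + 5*r + 6) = (r + 1)^2*(r + 2)*(r + 3)*(r + 3)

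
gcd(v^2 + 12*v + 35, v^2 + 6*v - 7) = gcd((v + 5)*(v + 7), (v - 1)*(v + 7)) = v + 7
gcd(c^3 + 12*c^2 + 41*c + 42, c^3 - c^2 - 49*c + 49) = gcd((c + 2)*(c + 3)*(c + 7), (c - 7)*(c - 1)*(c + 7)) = c + 7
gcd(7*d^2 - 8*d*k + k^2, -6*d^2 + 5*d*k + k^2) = d - k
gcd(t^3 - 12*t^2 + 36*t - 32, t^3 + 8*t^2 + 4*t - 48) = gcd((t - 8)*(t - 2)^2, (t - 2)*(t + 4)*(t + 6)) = t - 2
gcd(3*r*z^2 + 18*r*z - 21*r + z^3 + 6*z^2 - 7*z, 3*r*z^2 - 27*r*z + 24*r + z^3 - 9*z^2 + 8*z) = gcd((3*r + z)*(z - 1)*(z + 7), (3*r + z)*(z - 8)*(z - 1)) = 3*r*z - 3*r + z^2 - z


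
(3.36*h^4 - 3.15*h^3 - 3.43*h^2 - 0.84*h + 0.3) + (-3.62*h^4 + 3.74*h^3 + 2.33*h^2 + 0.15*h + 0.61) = -0.26*h^4 + 0.59*h^3 - 1.1*h^2 - 0.69*h + 0.91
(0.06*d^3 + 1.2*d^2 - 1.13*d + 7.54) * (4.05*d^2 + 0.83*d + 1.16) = 0.243*d^5 + 4.9098*d^4 - 3.5109*d^3 + 30.9911*d^2 + 4.9474*d + 8.7464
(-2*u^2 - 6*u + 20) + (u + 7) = -2*u^2 - 5*u + 27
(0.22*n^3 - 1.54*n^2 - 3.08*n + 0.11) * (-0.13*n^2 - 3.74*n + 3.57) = -0.0286*n^5 - 0.6226*n^4 + 6.9454*n^3 + 6.0071*n^2 - 11.407*n + 0.3927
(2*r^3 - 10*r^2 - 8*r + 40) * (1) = 2*r^3 - 10*r^2 - 8*r + 40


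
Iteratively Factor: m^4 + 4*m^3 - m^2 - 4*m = (m)*(m^3 + 4*m^2 - m - 4) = m*(m + 4)*(m^2 - 1) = m*(m - 1)*(m + 4)*(m + 1)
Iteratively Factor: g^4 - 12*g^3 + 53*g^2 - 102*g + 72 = (g - 3)*(g^3 - 9*g^2 + 26*g - 24) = (g - 4)*(g - 3)*(g^2 - 5*g + 6) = (g - 4)*(g - 3)*(g - 2)*(g - 3)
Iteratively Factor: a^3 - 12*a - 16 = (a - 4)*(a^2 + 4*a + 4) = (a - 4)*(a + 2)*(a + 2)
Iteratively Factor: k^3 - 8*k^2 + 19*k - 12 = (k - 1)*(k^2 - 7*k + 12) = (k - 3)*(k - 1)*(k - 4)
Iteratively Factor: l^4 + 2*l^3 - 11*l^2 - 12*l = (l)*(l^3 + 2*l^2 - 11*l - 12) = l*(l - 3)*(l^2 + 5*l + 4) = l*(l - 3)*(l + 4)*(l + 1)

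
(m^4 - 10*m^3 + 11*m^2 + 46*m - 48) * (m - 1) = m^5 - 11*m^4 + 21*m^3 + 35*m^2 - 94*m + 48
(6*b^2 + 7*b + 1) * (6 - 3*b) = -18*b^3 + 15*b^2 + 39*b + 6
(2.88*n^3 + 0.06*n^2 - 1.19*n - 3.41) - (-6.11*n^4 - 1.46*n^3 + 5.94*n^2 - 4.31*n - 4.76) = 6.11*n^4 + 4.34*n^3 - 5.88*n^2 + 3.12*n + 1.35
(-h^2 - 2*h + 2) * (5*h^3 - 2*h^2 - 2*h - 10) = -5*h^5 - 8*h^4 + 16*h^3 + 10*h^2 + 16*h - 20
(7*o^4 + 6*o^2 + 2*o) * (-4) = -28*o^4 - 24*o^2 - 8*o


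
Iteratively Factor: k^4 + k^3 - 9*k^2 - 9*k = (k - 3)*(k^3 + 4*k^2 + 3*k) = (k - 3)*(k + 1)*(k^2 + 3*k) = k*(k - 3)*(k + 1)*(k + 3)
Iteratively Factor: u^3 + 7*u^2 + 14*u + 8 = (u + 2)*(u^2 + 5*u + 4) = (u + 2)*(u + 4)*(u + 1)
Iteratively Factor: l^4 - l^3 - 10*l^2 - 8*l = (l)*(l^3 - l^2 - 10*l - 8) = l*(l + 2)*(l^2 - 3*l - 4) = l*(l - 4)*(l + 2)*(l + 1)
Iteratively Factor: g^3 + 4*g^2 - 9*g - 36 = (g + 3)*(g^2 + g - 12) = (g - 3)*(g + 3)*(g + 4)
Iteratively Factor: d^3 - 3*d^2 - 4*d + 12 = (d - 3)*(d^2 - 4) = (d - 3)*(d - 2)*(d + 2)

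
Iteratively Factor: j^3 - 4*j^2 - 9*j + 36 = (j - 3)*(j^2 - j - 12) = (j - 3)*(j + 3)*(j - 4)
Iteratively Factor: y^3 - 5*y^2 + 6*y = (y - 3)*(y^2 - 2*y) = y*(y - 3)*(y - 2)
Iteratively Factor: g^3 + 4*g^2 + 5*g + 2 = (g + 1)*(g^2 + 3*g + 2) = (g + 1)*(g + 2)*(g + 1)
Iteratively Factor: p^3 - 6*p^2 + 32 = (p - 4)*(p^2 - 2*p - 8) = (p - 4)^2*(p + 2)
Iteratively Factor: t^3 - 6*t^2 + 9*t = (t - 3)*(t^2 - 3*t) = (t - 3)^2*(t)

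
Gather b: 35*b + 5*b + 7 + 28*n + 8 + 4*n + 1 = 40*b + 32*n + 16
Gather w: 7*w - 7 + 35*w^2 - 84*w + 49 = 35*w^2 - 77*w + 42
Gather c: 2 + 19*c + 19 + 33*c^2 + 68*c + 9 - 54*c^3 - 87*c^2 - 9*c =-54*c^3 - 54*c^2 + 78*c + 30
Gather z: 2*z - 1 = 2*z - 1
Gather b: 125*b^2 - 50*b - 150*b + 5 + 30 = 125*b^2 - 200*b + 35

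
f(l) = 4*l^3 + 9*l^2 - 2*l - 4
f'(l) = 12*l^2 + 18*l - 2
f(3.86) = 352.43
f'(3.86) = 246.28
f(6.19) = 1277.17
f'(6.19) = 569.21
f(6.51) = 1467.98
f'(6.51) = 623.74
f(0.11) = -4.11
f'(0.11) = 0.13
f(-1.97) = 4.29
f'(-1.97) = 9.11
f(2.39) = 97.24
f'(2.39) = 109.57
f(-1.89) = 4.92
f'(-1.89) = 6.85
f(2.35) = 92.91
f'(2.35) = 106.57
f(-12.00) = -5596.00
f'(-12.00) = 1510.00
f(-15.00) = -11449.00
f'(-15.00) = 2428.00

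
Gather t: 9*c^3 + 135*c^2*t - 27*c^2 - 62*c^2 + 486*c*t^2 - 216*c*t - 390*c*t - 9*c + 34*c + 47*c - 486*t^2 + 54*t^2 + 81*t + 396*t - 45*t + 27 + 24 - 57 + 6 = 9*c^3 - 89*c^2 + 72*c + t^2*(486*c - 432) + t*(135*c^2 - 606*c + 432)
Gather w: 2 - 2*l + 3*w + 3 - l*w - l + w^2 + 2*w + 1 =-3*l + w^2 + w*(5 - l) + 6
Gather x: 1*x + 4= x + 4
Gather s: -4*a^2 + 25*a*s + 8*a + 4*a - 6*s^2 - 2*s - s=-4*a^2 + 12*a - 6*s^2 + s*(25*a - 3)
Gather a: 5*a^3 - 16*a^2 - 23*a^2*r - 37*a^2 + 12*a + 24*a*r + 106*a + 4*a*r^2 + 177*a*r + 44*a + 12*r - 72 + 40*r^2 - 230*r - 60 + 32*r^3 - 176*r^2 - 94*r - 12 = 5*a^3 + a^2*(-23*r - 53) + a*(4*r^2 + 201*r + 162) + 32*r^3 - 136*r^2 - 312*r - 144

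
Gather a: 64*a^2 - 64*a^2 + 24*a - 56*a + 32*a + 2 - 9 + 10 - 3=0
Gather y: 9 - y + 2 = 11 - y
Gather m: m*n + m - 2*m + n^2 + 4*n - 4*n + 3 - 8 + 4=m*(n - 1) + n^2 - 1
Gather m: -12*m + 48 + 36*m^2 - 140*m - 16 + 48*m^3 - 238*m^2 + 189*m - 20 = 48*m^3 - 202*m^2 + 37*m + 12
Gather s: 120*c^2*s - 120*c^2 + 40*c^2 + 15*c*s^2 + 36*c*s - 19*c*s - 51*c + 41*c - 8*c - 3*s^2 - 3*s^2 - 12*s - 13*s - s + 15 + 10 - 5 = -80*c^2 - 18*c + s^2*(15*c - 6) + s*(120*c^2 + 17*c - 26) + 20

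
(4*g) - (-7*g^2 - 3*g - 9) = 7*g^2 + 7*g + 9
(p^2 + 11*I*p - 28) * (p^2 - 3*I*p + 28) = p^4 + 8*I*p^3 + 33*p^2 + 392*I*p - 784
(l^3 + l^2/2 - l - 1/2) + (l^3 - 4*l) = 2*l^3 + l^2/2 - 5*l - 1/2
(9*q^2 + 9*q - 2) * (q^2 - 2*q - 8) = 9*q^4 - 9*q^3 - 92*q^2 - 68*q + 16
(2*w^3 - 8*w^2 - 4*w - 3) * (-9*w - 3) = -18*w^4 + 66*w^3 + 60*w^2 + 39*w + 9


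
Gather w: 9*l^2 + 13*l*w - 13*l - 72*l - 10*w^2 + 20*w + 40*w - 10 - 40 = 9*l^2 - 85*l - 10*w^2 + w*(13*l + 60) - 50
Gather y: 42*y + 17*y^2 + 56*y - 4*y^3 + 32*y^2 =-4*y^3 + 49*y^2 + 98*y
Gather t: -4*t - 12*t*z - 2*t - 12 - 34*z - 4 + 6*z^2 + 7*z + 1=t*(-12*z - 6) + 6*z^2 - 27*z - 15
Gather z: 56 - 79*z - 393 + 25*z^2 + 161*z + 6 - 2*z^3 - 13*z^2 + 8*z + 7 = -2*z^3 + 12*z^2 + 90*z - 324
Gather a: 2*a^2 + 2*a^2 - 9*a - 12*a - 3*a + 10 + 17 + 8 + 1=4*a^2 - 24*a + 36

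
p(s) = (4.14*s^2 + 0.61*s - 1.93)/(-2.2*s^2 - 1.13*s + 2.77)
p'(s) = (4.4*s + 1.13)*(4.14*s^2 + 0.61*s - 1.93)/(-2.2*s^2 - 1.13*s + 2.77)^2 + (8.28*s + 0.61)/(-2.2*s^2 - 1.13*s + 2.77) = (-3.3362*s^2 + 14.4436*s - 0.4912)/(4.84*s^4 + 4.972*s^3 - 10.9111*s^2 - 6.2602*s + 7.6729)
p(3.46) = -1.81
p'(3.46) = 0.01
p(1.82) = -1.96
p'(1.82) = 0.34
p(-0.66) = -0.21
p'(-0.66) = -1.75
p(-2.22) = -3.08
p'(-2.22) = -1.58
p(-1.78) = -4.61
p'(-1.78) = -7.67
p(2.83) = -1.83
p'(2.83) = 0.04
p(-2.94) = -2.48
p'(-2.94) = -0.43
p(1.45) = -2.19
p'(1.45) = 1.10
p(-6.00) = -2.06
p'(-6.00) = -0.04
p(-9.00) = -1.98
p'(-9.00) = -0.01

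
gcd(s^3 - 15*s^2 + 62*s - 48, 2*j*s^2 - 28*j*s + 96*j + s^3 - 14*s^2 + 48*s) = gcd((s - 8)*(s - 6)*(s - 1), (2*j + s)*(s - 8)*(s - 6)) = s^2 - 14*s + 48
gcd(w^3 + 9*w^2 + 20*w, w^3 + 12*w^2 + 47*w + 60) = w^2 + 9*w + 20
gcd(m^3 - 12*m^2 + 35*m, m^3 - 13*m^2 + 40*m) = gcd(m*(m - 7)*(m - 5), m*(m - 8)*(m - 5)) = m^2 - 5*m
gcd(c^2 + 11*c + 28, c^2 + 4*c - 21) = c + 7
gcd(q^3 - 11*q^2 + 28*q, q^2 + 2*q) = q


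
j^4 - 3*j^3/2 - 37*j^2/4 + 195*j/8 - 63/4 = (j - 2)*(j - 3/2)^2*(j + 7/2)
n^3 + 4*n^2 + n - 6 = (n - 1)*(n + 2)*(n + 3)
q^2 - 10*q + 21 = (q - 7)*(q - 3)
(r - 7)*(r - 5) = r^2 - 12*r + 35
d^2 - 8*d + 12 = (d - 6)*(d - 2)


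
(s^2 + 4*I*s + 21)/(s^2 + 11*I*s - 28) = (s - 3*I)/(s + 4*I)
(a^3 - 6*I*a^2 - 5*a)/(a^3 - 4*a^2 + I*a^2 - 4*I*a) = (a^2 - 6*I*a - 5)/(a^2 + a*(-4 + I) - 4*I)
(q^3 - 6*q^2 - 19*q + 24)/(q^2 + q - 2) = (q^2 - 5*q - 24)/(q + 2)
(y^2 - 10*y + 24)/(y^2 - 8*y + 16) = (y - 6)/(y - 4)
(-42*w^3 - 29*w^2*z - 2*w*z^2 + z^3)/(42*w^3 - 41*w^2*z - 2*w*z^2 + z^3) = (6*w^2 + 5*w*z + z^2)/(-6*w^2 + 5*w*z + z^2)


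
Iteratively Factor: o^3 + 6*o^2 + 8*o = (o + 2)*(o^2 + 4*o) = o*(o + 2)*(o + 4)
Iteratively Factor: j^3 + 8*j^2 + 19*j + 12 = (j + 4)*(j^2 + 4*j + 3) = (j + 1)*(j + 4)*(j + 3)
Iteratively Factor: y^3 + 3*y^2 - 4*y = (y - 1)*(y^2 + 4*y) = y*(y - 1)*(y + 4)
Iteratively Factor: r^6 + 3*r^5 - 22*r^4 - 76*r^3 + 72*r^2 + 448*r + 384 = (r + 2)*(r^5 + r^4 - 24*r^3 - 28*r^2 + 128*r + 192) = (r + 2)^2*(r^4 - r^3 - 22*r^2 + 16*r + 96) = (r + 2)^3*(r^3 - 3*r^2 - 16*r + 48) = (r - 4)*(r + 2)^3*(r^2 + r - 12) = (r - 4)*(r + 2)^3*(r + 4)*(r - 3)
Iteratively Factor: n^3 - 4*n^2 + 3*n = (n - 1)*(n^2 - 3*n) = (n - 3)*(n - 1)*(n)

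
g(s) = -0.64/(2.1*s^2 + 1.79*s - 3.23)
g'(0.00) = 0.11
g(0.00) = 0.20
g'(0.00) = 0.11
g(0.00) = 0.20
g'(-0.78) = -0.08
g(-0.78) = 0.19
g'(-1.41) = -1.06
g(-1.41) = 0.41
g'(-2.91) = -0.08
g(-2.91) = -0.07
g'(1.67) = 0.18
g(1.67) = -0.11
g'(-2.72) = -0.11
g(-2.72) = -0.09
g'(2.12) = 0.07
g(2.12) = -0.06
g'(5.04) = 0.00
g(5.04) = -0.01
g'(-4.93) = -0.01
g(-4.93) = -0.02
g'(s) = -0.64*(-4.2*s - 1.79)/(2.1*s^2 + 1.79*s - 3.23)^2 = (2.688*s + 1.1456)/(2.1*s^2 + 1.79*s - 3.23)^2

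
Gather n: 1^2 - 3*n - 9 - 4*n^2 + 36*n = -4*n^2 + 33*n - 8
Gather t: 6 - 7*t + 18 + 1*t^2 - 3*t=t^2 - 10*t + 24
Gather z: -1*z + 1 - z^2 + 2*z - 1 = -z^2 + z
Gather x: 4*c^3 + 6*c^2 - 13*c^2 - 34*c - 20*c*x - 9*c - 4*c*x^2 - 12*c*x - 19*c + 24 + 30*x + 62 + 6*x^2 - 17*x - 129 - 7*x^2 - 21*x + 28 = 4*c^3 - 7*c^2 - 62*c + x^2*(-4*c - 1) + x*(-32*c - 8) - 15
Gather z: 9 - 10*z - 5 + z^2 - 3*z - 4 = z^2 - 13*z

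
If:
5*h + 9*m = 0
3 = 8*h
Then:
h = 3/8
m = -5/24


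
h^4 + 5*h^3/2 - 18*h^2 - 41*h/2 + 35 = (h - 7/2)*(h - 1)*(h + 2)*(h + 5)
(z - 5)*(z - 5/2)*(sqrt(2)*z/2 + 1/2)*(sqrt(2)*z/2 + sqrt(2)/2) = z^4/2 - 13*z^3/4 + sqrt(2)*z^3/4 - 13*sqrt(2)*z^2/8 + 5*z^2/2 + 5*sqrt(2)*z/4 + 25*z/4 + 25*sqrt(2)/8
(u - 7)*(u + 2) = u^2 - 5*u - 14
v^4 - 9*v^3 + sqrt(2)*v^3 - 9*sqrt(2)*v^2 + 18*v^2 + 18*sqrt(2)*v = v*(v - 6)*(v - 3)*(v + sqrt(2))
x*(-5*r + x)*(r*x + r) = -5*r^2*x^2 - 5*r^2*x + r*x^3 + r*x^2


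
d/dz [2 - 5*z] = -5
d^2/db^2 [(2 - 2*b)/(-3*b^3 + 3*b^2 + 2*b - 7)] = 4*((b - 1)*(-9*b^2 + 6*b + 2)^2 + (-9*b^2 + 6*b - 3*(b - 1)*(3*b - 1) + 2)*(3*b^3 - 3*b^2 - 2*b + 7))/(3*b^3 - 3*b^2 - 2*b + 7)^3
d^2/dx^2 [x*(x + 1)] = 2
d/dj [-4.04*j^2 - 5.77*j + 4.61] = -8.08*j - 5.77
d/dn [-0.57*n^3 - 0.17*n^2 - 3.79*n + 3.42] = -1.71*n^2 - 0.34*n - 3.79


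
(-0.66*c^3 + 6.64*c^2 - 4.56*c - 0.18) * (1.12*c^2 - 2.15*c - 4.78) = -0.7392*c^5 + 8.8558*c^4 - 16.2284*c^3 - 22.1368*c^2 + 22.1838*c + 0.8604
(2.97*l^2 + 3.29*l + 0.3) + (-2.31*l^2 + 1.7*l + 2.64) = 0.66*l^2 + 4.99*l + 2.94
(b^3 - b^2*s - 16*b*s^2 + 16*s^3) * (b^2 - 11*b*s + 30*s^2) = b^5 - 12*b^4*s + 25*b^3*s^2 + 162*b^2*s^3 - 656*b*s^4 + 480*s^5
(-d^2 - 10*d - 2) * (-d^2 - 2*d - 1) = d^4 + 12*d^3 + 23*d^2 + 14*d + 2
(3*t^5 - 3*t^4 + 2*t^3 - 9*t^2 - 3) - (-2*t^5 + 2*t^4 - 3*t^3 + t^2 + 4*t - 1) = 5*t^5 - 5*t^4 + 5*t^3 - 10*t^2 - 4*t - 2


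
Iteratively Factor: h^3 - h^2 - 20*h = (h - 5)*(h^2 + 4*h) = h*(h - 5)*(h + 4)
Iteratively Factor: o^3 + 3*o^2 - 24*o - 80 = (o - 5)*(o^2 + 8*o + 16) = (o - 5)*(o + 4)*(o + 4)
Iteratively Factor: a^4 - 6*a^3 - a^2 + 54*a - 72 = (a + 3)*(a^3 - 9*a^2 + 26*a - 24) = (a - 4)*(a + 3)*(a^2 - 5*a + 6) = (a - 4)*(a - 2)*(a + 3)*(a - 3)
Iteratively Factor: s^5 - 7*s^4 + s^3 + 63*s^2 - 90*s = (s - 2)*(s^4 - 5*s^3 - 9*s^2 + 45*s) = (s - 3)*(s - 2)*(s^3 - 2*s^2 - 15*s) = (s - 3)*(s - 2)*(s + 3)*(s^2 - 5*s) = (s - 5)*(s - 3)*(s - 2)*(s + 3)*(s)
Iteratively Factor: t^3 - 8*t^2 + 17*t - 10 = (t - 1)*(t^2 - 7*t + 10) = (t - 5)*(t - 1)*(t - 2)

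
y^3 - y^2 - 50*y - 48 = (y - 8)*(y + 1)*(y + 6)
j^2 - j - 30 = (j - 6)*(j + 5)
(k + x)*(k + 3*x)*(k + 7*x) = k^3 + 11*k^2*x + 31*k*x^2 + 21*x^3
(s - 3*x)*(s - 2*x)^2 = s^3 - 7*s^2*x + 16*s*x^2 - 12*x^3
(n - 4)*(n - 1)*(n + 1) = n^3 - 4*n^2 - n + 4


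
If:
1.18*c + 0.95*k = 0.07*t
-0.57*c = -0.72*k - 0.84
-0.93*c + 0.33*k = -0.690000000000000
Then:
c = 0.46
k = -0.81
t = -3.25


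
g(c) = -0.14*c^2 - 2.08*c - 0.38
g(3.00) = -7.88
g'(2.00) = -2.64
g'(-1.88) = -1.55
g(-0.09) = -0.19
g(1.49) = -3.79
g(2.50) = -6.46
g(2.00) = -5.10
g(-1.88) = 3.04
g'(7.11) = -4.07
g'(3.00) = -2.92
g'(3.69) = -3.11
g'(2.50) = -2.78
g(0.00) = -0.38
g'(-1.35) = -1.70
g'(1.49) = -2.50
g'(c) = -0.28*c - 2.08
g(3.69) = -9.96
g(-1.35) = 2.17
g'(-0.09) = -2.05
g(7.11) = -22.25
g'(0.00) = -2.08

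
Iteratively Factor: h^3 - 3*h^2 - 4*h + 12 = (h - 2)*(h^2 - h - 6) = (h - 3)*(h - 2)*(h + 2)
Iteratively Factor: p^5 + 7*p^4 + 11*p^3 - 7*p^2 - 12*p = (p)*(p^4 + 7*p^3 + 11*p^2 - 7*p - 12) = p*(p + 4)*(p^3 + 3*p^2 - p - 3) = p*(p - 1)*(p + 4)*(p^2 + 4*p + 3) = p*(p - 1)*(p + 1)*(p + 4)*(p + 3)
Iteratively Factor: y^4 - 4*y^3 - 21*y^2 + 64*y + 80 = (y - 4)*(y^3 - 21*y - 20) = (y - 4)*(y + 1)*(y^2 - y - 20) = (y - 5)*(y - 4)*(y + 1)*(y + 4)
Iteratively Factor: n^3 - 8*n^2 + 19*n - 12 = (n - 4)*(n^2 - 4*n + 3) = (n - 4)*(n - 1)*(n - 3)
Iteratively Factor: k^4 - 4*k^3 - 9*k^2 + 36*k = (k - 4)*(k^3 - 9*k) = (k - 4)*(k + 3)*(k^2 - 3*k) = k*(k - 4)*(k + 3)*(k - 3)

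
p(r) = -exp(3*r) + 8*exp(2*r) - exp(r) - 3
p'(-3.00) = -0.01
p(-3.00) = -3.03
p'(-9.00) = 0.00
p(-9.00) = -3.00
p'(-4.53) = -0.01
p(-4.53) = -3.01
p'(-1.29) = 0.87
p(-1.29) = -2.69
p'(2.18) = -833.59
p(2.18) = -78.08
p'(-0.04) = 11.15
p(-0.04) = 2.54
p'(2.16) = -761.57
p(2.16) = -62.13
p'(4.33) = -1221829.31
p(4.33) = -391949.97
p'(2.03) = -404.29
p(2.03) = 11.76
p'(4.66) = -3357935.30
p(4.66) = -1089627.91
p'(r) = -3*exp(3*r) + 16*exp(2*r) - exp(r)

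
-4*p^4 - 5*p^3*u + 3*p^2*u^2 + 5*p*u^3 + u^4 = (-p + u)*(p + u)^2*(4*p + u)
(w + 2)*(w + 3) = w^2 + 5*w + 6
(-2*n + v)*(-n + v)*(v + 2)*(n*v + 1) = 2*n^3*v^2 + 4*n^3*v - 3*n^2*v^3 - 6*n^2*v^2 + 2*n^2*v + 4*n^2 + n*v^4 + 2*n*v^3 - 3*n*v^2 - 6*n*v + v^3 + 2*v^2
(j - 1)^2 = j^2 - 2*j + 1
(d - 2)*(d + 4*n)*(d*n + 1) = d^3*n + 4*d^2*n^2 - 2*d^2*n + d^2 - 8*d*n^2 + 4*d*n - 2*d - 8*n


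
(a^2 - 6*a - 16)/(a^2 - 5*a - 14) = (a - 8)/(a - 7)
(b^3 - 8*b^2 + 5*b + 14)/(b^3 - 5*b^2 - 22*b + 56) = (b + 1)/(b + 4)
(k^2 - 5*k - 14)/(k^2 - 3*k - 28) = (k + 2)/(k + 4)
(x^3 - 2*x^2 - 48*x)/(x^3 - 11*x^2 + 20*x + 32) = x*(x + 6)/(x^2 - 3*x - 4)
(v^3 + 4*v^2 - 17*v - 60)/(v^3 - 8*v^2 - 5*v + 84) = (v + 5)/(v - 7)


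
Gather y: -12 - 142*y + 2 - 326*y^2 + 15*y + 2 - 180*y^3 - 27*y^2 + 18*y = -180*y^3 - 353*y^2 - 109*y - 8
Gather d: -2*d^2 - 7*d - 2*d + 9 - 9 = -2*d^2 - 9*d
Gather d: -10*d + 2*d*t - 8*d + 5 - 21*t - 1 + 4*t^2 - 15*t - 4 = d*(2*t - 18) + 4*t^2 - 36*t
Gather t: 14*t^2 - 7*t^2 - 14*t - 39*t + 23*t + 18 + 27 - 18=7*t^2 - 30*t + 27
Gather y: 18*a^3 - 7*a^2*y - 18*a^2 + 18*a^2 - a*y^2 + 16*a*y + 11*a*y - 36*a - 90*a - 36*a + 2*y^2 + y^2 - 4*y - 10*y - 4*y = 18*a^3 - 162*a + y^2*(3 - a) + y*(-7*a^2 + 27*a - 18)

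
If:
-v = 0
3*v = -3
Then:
No Solution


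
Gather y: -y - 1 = -y - 1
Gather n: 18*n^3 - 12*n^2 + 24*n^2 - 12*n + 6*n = 18*n^3 + 12*n^2 - 6*n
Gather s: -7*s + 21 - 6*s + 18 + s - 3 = 36 - 12*s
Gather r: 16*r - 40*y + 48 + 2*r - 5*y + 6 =18*r - 45*y + 54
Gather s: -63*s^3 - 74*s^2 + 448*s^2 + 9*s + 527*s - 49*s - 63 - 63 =-63*s^3 + 374*s^2 + 487*s - 126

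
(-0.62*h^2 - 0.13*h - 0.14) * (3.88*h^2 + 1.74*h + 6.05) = -2.4056*h^4 - 1.5832*h^3 - 4.5204*h^2 - 1.0301*h - 0.847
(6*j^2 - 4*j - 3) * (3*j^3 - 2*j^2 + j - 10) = 18*j^5 - 24*j^4 + 5*j^3 - 58*j^2 + 37*j + 30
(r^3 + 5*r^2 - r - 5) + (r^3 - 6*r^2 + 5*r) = 2*r^3 - r^2 + 4*r - 5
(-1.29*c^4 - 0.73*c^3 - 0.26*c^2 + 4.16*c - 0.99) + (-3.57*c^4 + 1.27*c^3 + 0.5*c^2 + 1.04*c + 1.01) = -4.86*c^4 + 0.54*c^3 + 0.24*c^2 + 5.2*c + 0.02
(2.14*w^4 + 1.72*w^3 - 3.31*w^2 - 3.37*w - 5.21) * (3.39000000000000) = 7.2546*w^4 + 5.8308*w^3 - 11.2209*w^2 - 11.4243*w - 17.6619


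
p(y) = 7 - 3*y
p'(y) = -3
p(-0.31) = 7.93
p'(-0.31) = -3.00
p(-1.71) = 12.13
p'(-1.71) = -3.00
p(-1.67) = 12.01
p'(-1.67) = -3.00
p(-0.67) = 9.01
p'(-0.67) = -3.00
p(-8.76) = 33.28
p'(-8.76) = -3.00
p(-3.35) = 17.05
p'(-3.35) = -3.00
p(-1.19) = 10.57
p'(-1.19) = -3.00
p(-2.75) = 15.25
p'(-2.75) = -3.00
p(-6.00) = 25.00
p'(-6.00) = -3.00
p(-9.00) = 34.00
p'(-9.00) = -3.00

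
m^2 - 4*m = m*(m - 4)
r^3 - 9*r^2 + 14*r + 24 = (r - 6)*(r - 4)*(r + 1)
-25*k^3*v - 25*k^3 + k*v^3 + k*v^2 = (-5*k + v)*(5*k + v)*(k*v + k)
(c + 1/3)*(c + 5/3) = c^2 + 2*c + 5/9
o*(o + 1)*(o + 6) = o^3 + 7*o^2 + 6*o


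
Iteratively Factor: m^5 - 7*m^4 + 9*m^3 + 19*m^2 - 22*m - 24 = (m - 3)*(m^4 - 4*m^3 - 3*m^2 + 10*m + 8) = (m - 3)*(m + 1)*(m^3 - 5*m^2 + 2*m + 8) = (m - 3)*(m + 1)^2*(m^2 - 6*m + 8) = (m - 4)*(m - 3)*(m + 1)^2*(m - 2)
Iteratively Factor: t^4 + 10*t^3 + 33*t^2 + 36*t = (t + 3)*(t^3 + 7*t^2 + 12*t) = (t + 3)^2*(t^2 + 4*t) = t*(t + 3)^2*(t + 4)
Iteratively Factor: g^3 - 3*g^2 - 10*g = (g + 2)*(g^2 - 5*g) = (g - 5)*(g + 2)*(g)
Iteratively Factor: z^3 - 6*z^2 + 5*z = (z - 1)*(z^2 - 5*z) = z*(z - 1)*(z - 5)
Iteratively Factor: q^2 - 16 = (q + 4)*(q - 4)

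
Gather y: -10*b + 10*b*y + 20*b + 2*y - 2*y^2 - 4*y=10*b - 2*y^2 + y*(10*b - 2)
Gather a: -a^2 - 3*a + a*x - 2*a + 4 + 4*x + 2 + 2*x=-a^2 + a*(x - 5) + 6*x + 6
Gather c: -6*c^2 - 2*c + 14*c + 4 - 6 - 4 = -6*c^2 + 12*c - 6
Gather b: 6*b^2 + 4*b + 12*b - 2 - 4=6*b^2 + 16*b - 6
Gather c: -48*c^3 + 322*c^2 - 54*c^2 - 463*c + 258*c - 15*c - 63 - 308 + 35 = -48*c^3 + 268*c^2 - 220*c - 336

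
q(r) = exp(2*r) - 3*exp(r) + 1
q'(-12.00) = 0.00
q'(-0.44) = -1.10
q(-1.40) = 0.32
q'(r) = 2*exp(2*r) - 3*exp(r)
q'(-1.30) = -0.67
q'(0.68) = 1.87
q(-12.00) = 1.00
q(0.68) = -1.03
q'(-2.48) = -0.24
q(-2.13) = 0.66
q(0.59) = -1.16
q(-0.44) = -0.52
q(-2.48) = 0.76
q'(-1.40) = -0.62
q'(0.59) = 1.10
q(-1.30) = 0.26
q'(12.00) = 52977755995.31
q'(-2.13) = -0.33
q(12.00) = 26488633866.47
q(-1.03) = 0.06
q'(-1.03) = -0.82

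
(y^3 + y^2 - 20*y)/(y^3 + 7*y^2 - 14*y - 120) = y/(y + 6)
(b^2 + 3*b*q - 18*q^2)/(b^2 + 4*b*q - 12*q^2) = (-b + 3*q)/(-b + 2*q)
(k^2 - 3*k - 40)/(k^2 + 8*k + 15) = (k - 8)/(k + 3)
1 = 1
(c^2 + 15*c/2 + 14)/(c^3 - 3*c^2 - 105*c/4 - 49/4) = 2*(c + 4)/(2*c^2 - 13*c - 7)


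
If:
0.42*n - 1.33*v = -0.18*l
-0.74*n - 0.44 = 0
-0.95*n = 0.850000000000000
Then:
No Solution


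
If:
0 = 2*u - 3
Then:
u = 3/2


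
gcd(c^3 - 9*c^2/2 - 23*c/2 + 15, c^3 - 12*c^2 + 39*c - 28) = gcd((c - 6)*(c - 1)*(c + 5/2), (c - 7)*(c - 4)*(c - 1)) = c - 1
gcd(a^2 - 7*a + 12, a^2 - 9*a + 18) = a - 3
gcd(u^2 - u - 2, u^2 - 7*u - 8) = u + 1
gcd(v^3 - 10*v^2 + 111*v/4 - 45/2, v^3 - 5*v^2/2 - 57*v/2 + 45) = v^2 - 15*v/2 + 9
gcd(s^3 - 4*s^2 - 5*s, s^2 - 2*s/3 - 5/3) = s + 1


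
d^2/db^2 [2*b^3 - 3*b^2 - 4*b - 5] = 12*b - 6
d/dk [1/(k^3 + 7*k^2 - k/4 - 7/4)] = 4*(-12*k^2 - 56*k + 1)/(4*k^3 + 28*k^2 - k - 7)^2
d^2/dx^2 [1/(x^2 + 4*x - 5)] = 2*(-x^2 - 4*x + 4*(x + 2)^2 + 5)/(x^2 + 4*x - 5)^3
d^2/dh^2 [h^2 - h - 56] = 2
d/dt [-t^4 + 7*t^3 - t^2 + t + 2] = -4*t^3 + 21*t^2 - 2*t + 1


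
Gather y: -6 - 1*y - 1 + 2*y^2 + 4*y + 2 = 2*y^2 + 3*y - 5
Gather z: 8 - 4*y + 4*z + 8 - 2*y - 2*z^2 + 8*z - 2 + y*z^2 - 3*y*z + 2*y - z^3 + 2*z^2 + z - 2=y*z^2 - 4*y - z^3 + z*(13 - 3*y) + 12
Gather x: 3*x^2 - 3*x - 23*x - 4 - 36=3*x^2 - 26*x - 40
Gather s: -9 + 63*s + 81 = 63*s + 72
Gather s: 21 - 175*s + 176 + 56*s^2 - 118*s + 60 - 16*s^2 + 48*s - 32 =40*s^2 - 245*s + 225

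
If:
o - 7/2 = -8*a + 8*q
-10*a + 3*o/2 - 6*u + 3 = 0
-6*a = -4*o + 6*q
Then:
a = 93/232 - 39*u/29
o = 39/58 - 144*u/29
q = 11/232 - 57*u/29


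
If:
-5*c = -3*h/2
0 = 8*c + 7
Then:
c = -7/8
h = -35/12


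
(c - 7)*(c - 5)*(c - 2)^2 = c^4 - 16*c^3 + 87*c^2 - 188*c + 140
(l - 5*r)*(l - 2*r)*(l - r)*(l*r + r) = l^4*r - 8*l^3*r^2 + l^3*r + 17*l^2*r^3 - 8*l^2*r^2 - 10*l*r^4 + 17*l*r^3 - 10*r^4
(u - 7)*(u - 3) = u^2 - 10*u + 21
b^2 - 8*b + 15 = (b - 5)*(b - 3)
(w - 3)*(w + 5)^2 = w^3 + 7*w^2 - 5*w - 75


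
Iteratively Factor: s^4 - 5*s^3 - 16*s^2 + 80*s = (s + 4)*(s^3 - 9*s^2 + 20*s) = (s - 4)*(s + 4)*(s^2 - 5*s) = s*(s - 4)*(s + 4)*(s - 5)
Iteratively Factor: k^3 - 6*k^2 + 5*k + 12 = (k - 3)*(k^2 - 3*k - 4) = (k - 4)*(k - 3)*(k + 1)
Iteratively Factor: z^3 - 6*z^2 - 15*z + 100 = (z + 4)*(z^2 - 10*z + 25) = (z - 5)*(z + 4)*(z - 5)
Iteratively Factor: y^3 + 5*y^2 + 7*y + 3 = (y + 3)*(y^2 + 2*y + 1) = (y + 1)*(y + 3)*(y + 1)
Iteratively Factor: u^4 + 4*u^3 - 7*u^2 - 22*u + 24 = (u + 4)*(u^3 - 7*u + 6) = (u - 2)*(u + 4)*(u^2 + 2*u - 3) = (u - 2)*(u - 1)*(u + 4)*(u + 3)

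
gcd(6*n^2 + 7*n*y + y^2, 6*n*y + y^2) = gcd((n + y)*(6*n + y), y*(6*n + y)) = 6*n + y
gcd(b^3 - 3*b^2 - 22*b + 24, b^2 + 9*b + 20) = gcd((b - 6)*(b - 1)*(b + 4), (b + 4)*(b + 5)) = b + 4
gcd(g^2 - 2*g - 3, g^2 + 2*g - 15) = g - 3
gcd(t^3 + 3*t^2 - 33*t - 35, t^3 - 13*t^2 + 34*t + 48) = t + 1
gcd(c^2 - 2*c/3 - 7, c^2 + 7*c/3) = c + 7/3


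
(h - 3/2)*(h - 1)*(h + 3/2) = h^3 - h^2 - 9*h/4 + 9/4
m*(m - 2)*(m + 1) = m^3 - m^2 - 2*m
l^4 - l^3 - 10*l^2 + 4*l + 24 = (l - 3)*(l - 2)*(l + 2)^2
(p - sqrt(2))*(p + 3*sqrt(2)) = p^2 + 2*sqrt(2)*p - 6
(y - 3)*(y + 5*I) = y^2 - 3*y + 5*I*y - 15*I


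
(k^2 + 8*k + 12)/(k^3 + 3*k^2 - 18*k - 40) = (k + 6)/(k^2 + k - 20)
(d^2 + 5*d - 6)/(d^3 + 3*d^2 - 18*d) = (d - 1)/(d*(d - 3))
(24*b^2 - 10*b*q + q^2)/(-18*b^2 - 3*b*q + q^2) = (-4*b + q)/(3*b + q)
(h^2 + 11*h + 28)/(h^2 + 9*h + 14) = (h + 4)/(h + 2)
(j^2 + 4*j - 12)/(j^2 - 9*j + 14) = (j + 6)/(j - 7)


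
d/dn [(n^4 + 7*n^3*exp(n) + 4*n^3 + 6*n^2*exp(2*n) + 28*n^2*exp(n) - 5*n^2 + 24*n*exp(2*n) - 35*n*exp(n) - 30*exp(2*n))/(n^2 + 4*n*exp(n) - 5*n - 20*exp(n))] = ((n^2 + 4*n*exp(n) - 5*n - 20*exp(n))*(7*n^3*exp(n) + 4*n^3 + 12*n^2*exp(2*n) + 49*n^2*exp(n) + 12*n^2 + 60*n*exp(2*n) + 21*n*exp(n) - 10*n - 36*exp(2*n) - 35*exp(n)) - (4*n*exp(n) + 2*n - 16*exp(n) - 5)*(n^4 + 7*n^3*exp(n) + 4*n^3 + 6*n^2*exp(2*n) + 28*n^2*exp(n) - 5*n^2 + 24*n*exp(2*n) - 35*n*exp(n) - 30*exp(2*n)))/(n^2 + 4*n*exp(n) - 5*n - 20*exp(n))^2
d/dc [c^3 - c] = 3*c^2 - 1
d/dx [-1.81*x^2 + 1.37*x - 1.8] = 1.37 - 3.62*x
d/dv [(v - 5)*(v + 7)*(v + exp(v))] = (v - 5)*(v + 7)*(exp(v) + 1) + (v - 5)*(v + exp(v)) + (v + 7)*(v + exp(v))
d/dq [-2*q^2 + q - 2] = 1 - 4*q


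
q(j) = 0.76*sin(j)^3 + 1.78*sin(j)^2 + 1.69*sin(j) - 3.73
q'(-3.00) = -1.22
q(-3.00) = -3.94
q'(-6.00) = 2.75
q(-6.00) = -3.10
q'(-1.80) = -0.09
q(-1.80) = -4.39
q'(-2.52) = -0.32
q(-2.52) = -4.26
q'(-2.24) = -0.19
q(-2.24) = -4.33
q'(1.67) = -0.74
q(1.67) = 0.46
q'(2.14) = -3.40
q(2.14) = -0.59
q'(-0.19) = 1.08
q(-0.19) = -3.99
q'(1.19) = 2.59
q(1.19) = -0.02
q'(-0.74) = 0.24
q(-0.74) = -4.29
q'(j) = 2.28*sin(j)^2*cos(j) + 3.56*sin(j)*cos(j) + 1.69*cos(j)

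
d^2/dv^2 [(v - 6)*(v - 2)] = 2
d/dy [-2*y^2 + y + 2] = 1 - 4*y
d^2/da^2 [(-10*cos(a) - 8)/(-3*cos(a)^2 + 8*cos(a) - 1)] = 4*(405*(1 - cos(2*a))^2*cos(a) + 264*(1 - cos(2*a))^2 + 1318*cos(a) + 1120*cos(2*a) - 108*cos(3*a) - 90*cos(5*a) - 2208)/(16*cos(a) - 3*cos(2*a) - 5)^3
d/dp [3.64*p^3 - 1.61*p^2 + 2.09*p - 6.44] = 10.92*p^2 - 3.22*p + 2.09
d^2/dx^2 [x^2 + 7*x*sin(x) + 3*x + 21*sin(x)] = -7*x*sin(x) - 21*sin(x) + 14*cos(x) + 2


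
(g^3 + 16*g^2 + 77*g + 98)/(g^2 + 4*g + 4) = (g^2 + 14*g + 49)/(g + 2)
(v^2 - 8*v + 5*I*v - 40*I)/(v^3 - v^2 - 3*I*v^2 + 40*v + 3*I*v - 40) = (v - 8)/(v^2 - v*(1 + 8*I) + 8*I)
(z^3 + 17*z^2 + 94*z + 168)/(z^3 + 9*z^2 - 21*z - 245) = (z^2 + 10*z + 24)/(z^2 + 2*z - 35)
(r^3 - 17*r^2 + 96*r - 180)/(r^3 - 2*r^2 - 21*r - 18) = (r^2 - 11*r + 30)/(r^2 + 4*r + 3)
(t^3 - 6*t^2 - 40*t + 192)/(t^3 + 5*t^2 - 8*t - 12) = (t^2 - 12*t + 32)/(t^2 - t - 2)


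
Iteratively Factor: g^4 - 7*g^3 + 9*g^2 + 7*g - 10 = (g - 2)*(g^3 - 5*g^2 - g + 5) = (g - 5)*(g - 2)*(g^2 - 1) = (g - 5)*(g - 2)*(g + 1)*(g - 1)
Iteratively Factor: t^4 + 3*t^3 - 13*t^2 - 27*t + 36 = (t - 3)*(t^3 + 6*t^2 + 5*t - 12) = (t - 3)*(t + 4)*(t^2 + 2*t - 3) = (t - 3)*(t - 1)*(t + 4)*(t + 3)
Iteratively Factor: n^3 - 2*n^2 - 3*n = (n + 1)*(n^2 - 3*n) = n*(n + 1)*(n - 3)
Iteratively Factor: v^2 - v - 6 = (v + 2)*(v - 3)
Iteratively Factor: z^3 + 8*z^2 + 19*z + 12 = (z + 1)*(z^2 + 7*z + 12) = (z + 1)*(z + 4)*(z + 3)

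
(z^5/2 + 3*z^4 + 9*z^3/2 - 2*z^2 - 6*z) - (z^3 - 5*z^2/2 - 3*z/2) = z^5/2 + 3*z^4 + 7*z^3/2 + z^2/2 - 9*z/2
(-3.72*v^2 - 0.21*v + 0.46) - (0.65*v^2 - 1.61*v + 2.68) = -4.37*v^2 + 1.4*v - 2.22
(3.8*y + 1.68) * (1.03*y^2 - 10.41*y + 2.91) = 3.914*y^3 - 37.8276*y^2 - 6.4308*y + 4.8888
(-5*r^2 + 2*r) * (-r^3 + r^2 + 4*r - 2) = 5*r^5 - 7*r^4 - 18*r^3 + 18*r^2 - 4*r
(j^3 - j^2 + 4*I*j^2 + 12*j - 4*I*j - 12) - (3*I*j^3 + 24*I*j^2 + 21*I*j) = j^3 - 3*I*j^3 - j^2 - 20*I*j^2 + 12*j - 25*I*j - 12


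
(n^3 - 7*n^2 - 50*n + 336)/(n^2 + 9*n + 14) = (n^2 - 14*n + 48)/(n + 2)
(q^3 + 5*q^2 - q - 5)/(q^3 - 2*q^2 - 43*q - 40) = (q - 1)/(q - 8)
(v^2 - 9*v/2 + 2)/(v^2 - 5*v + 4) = (v - 1/2)/(v - 1)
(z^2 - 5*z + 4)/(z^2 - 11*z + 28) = (z - 1)/(z - 7)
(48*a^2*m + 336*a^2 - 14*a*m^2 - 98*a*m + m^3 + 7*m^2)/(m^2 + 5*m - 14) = (48*a^2 - 14*a*m + m^2)/(m - 2)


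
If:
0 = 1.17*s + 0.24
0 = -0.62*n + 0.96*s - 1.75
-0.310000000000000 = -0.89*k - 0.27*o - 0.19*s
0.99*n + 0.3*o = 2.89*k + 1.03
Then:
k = -0.97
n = -3.14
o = 4.48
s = -0.21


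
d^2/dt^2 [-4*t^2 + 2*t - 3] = -8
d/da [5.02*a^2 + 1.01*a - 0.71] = 10.04*a + 1.01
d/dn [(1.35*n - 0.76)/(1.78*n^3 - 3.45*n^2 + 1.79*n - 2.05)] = (-4.806*n^3 + 8.7159*n^2 - 5.244*n - 1.4071)/(3.1684*n^6 - 12.282*n^5 + 18.2749*n^4 - 19.649*n^3 + 17.3491*n^2 - 7.339*n + 4.2025)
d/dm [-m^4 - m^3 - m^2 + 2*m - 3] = -4*m^3 - 3*m^2 - 2*m + 2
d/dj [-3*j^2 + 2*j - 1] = 2 - 6*j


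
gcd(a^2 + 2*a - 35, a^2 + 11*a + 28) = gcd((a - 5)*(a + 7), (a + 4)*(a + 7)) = a + 7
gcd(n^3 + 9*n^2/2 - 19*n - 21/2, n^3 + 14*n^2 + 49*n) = n + 7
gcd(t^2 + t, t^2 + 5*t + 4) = t + 1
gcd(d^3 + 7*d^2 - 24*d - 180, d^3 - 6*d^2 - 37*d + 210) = d^2 + d - 30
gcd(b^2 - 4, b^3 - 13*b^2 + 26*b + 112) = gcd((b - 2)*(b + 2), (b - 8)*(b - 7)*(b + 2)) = b + 2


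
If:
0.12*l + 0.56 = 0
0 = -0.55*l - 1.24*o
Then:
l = -4.67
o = 2.07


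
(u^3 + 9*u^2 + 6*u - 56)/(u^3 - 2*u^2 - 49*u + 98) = (u + 4)/(u - 7)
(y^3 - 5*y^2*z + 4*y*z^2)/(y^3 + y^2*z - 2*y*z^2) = (y - 4*z)/(y + 2*z)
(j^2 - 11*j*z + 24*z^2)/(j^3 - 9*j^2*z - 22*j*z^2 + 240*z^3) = (-j + 3*z)/(-j^2 + j*z + 30*z^2)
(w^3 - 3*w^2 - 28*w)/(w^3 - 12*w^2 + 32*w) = (w^2 - 3*w - 28)/(w^2 - 12*w + 32)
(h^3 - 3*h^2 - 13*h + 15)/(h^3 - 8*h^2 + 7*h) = (h^2 - 2*h - 15)/(h*(h - 7))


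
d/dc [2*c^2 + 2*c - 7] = 4*c + 2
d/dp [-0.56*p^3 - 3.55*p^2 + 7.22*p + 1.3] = -1.68*p^2 - 7.1*p + 7.22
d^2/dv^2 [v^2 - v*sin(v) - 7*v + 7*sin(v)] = v*sin(v) - 7*sin(v) - 2*cos(v) + 2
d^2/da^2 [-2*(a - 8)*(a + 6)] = -4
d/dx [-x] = -1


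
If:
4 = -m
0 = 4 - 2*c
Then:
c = 2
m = -4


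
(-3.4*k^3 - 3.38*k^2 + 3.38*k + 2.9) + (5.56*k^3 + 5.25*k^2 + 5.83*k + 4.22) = 2.16*k^3 + 1.87*k^2 + 9.21*k + 7.12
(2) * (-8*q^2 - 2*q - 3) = -16*q^2 - 4*q - 6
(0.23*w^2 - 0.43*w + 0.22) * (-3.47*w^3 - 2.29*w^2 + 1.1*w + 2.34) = -0.7981*w^5 + 0.9654*w^4 + 0.4743*w^3 - 0.4386*w^2 - 0.7642*w + 0.5148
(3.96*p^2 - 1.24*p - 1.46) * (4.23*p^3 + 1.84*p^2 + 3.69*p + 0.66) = 16.7508*p^5 + 2.0412*p^4 + 6.155*p^3 - 4.6484*p^2 - 6.2058*p - 0.9636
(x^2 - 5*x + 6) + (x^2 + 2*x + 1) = 2*x^2 - 3*x + 7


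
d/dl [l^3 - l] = 3*l^2 - 1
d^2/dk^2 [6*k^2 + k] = 12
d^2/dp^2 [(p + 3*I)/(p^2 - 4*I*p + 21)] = 2/(p^3 - 21*I*p^2 - 147*p + 343*I)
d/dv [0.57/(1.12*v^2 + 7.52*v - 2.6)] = (-1.2768*v - 4.2864)/(1.12*v^2 + 7.52*v - 2.6)^2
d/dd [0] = 0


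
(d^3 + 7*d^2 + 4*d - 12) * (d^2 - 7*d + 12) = d^5 - 33*d^3 + 44*d^2 + 132*d - 144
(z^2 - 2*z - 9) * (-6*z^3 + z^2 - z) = -6*z^5 + 13*z^4 + 51*z^3 - 7*z^2 + 9*z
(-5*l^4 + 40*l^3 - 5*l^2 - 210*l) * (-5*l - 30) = 25*l^5 - 50*l^4 - 1175*l^3 + 1200*l^2 + 6300*l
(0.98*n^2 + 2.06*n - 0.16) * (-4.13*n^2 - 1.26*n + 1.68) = -4.0474*n^4 - 9.7426*n^3 - 0.2884*n^2 + 3.6624*n - 0.2688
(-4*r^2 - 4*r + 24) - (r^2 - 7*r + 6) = -5*r^2 + 3*r + 18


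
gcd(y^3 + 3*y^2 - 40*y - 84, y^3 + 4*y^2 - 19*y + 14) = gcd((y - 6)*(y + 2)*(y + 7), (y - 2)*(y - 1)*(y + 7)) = y + 7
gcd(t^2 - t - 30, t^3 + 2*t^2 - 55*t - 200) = t + 5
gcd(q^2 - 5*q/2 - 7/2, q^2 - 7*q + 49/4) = q - 7/2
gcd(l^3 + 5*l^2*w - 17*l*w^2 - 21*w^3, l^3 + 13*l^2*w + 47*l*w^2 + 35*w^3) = l^2 + 8*l*w + 7*w^2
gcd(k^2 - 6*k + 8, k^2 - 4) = k - 2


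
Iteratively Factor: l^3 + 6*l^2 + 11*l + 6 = (l + 1)*(l^2 + 5*l + 6) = (l + 1)*(l + 2)*(l + 3)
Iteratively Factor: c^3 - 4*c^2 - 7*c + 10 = (c - 1)*(c^2 - 3*c - 10) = (c - 1)*(c + 2)*(c - 5)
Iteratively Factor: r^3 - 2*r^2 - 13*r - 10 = (r - 5)*(r^2 + 3*r + 2) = (r - 5)*(r + 1)*(r + 2)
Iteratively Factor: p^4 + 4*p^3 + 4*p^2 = (p)*(p^3 + 4*p^2 + 4*p) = p*(p + 2)*(p^2 + 2*p) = p*(p + 2)^2*(p)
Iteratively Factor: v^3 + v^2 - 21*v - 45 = (v + 3)*(v^2 - 2*v - 15) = (v - 5)*(v + 3)*(v + 3)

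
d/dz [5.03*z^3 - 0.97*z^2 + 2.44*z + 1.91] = 15.09*z^2 - 1.94*z + 2.44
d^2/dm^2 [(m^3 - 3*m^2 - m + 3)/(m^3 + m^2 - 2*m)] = 2*(-4*m^3 - 9*m^2 - 18*m - 12)/(m^3*(m^3 + 6*m^2 + 12*m + 8))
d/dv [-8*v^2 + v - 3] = 1 - 16*v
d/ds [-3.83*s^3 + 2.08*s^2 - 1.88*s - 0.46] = -11.49*s^2 + 4.16*s - 1.88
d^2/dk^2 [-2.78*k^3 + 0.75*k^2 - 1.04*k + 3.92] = 1.5 - 16.68*k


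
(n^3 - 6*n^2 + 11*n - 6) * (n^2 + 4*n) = n^5 - 2*n^4 - 13*n^3 + 38*n^2 - 24*n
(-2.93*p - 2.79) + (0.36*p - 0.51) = -2.57*p - 3.3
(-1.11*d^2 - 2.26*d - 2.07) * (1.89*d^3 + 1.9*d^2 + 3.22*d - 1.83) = -2.0979*d^5 - 6.3804*d^4 - 11.7805*d^3 - 9.1789*d^2 - 2.5296*d + 3.7881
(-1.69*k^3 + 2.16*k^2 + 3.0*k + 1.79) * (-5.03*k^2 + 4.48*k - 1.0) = 8.5007*k^5 - 18.436*k^4 - 3.7232*k^3 + 2.2763*k^2 + 5.0192*k - 1.79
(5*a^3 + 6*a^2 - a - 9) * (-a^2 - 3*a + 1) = -5*a^5 - 21*a^4 - 12*a^3 + 18*a^2 + 26*a - 9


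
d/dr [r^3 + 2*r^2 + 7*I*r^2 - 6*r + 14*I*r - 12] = 3*r^2 + r*(4 + 14*I) - 6 + 14*I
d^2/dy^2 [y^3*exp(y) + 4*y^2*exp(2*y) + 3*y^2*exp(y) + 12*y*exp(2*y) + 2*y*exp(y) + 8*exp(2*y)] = (y^3 + 16*y^2*exp(y) + 9*y^2 + 80*y*exp(y) + 20*y + 88*exp(y) + 10)*exp(y)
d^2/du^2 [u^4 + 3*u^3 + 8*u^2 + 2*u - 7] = 12*u^2 + 18*u + 16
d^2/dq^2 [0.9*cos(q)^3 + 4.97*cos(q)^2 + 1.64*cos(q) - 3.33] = -8.1*cos(q)^3 - 19.88*cos(q)^2 + 3.76*cos(q) + 9.94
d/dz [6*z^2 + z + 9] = 12*z + 1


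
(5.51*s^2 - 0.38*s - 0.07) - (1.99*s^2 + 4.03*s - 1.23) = 3.52*s^2 - 4.41*s + 1.16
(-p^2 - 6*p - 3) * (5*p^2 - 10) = -5*p^4 - 30*p^3 - 5*p^2 + 60*p + 30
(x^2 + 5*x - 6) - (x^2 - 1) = 5*x - 5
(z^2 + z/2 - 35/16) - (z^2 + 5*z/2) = -2*z - 35/16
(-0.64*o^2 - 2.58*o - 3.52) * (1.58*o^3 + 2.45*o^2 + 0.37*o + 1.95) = -1.0112*o^5 - 5.6444*o^4 - 12.1194*o^3 - 10.8266*o^2 - 6.3334*o - 6.864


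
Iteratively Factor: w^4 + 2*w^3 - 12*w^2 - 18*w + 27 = (w + 3)*(w^3 - w^2 - 9*w + 9) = (w - 1)*(w + 3)*(w^2 - 9) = (w - 3)*(w - 1)*(w + 3)*(w + 3)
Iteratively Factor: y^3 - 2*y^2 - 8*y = (y + 2)*(y^2 - 4*y) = (y - 4)*(y + 2)*(y)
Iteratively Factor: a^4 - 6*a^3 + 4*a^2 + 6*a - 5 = (a + 1)*(a^3 - 7*a^2 + 11*a - 5) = (a - 5)*(a + 1)*(a^2 - 2*a + 1) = (a - 5)*(a - 1)*(a + 1)*(a - 1)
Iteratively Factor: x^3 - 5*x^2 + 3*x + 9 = (x - 3)*(x^2 - 2*x - 3) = (x - 3)*(x + 1)*(x - 3)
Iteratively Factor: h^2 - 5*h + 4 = (h - 4)*(h - 1)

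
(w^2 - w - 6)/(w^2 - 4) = (w - 3)/(w - 2)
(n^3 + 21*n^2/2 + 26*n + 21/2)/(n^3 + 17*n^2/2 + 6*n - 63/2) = (2*n + 1)/(2*n - 3)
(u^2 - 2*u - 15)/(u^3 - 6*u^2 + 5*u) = (u + 3)/(u*(u - 1))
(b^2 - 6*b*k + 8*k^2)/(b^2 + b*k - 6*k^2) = (b - 4*k)/(b + 3*k)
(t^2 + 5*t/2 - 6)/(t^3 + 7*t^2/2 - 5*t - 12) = (2*t - 3)/(2*t^2 - t - 6)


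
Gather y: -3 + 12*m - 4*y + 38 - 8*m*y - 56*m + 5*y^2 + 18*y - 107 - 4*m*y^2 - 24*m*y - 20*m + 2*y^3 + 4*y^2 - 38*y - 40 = -64*m + 2*y^3 + y^2*(9 - 4*m) + y*(-32*m - 24) - 112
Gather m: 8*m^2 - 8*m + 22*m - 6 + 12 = 8*m^2 + 14*m + 6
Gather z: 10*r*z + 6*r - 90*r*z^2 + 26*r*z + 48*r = -90*r*z^2 + 36*r*z + 54*r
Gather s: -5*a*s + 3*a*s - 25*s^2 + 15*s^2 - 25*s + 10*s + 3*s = -10*s^2 + s*(-2*a - 12)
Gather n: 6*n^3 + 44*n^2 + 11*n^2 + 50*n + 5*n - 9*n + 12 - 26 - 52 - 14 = 6*n^3 + 55*n^2 + 46*n - 80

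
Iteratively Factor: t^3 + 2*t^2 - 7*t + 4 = (t - 1)*(t^2 + 3*t - 4) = (t - 1)*(t + 4)*(t - 1)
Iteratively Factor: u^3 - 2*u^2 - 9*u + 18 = (u + 3)*(u^2 - 5*u + 6) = (u - 3)*(u + 3)*(u - 2)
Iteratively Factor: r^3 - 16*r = (r)*(r^2 - 16) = r*(r - 4)*(r + 4)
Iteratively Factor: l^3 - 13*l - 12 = (l + 3)*(l^2 - 3*l - 4) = (l + 1)*(l + 3)*(l - 4)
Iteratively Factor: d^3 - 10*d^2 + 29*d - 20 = (d - 5)*(d^2 - 5*d + 4) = (d - 5)*(d - 1)*(d - 4)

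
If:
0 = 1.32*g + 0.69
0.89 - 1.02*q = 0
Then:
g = -0.52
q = 0.87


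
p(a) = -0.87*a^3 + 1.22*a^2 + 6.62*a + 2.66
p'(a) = -2.61*a^2 + 2.44*a + 6.62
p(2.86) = 11.22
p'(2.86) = -7.75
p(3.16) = 8.31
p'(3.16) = -11.73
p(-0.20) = 1.39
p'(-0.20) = 6.03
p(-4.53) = 78.58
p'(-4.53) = -57.99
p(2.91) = 10.82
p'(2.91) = -8.38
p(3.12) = 8.77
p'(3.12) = -11.17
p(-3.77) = 41.66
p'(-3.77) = -39.67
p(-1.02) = -1.90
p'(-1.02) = 1.42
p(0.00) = 2.66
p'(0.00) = 6.62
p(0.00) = 2.66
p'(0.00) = 6.62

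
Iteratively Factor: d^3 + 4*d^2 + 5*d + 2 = (d + 1)*(d^2 + 3*d + 2) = (d + 1)*(d + 2)*(d + 1)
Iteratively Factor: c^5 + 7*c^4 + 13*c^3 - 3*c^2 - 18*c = (c + 2)*(c^4 + 5*c^3 + 3*c^2 - 9*c) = (c - 1)*(c + 2)*(c^3 + 6*c^2 + 9*c) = c*(c - 1)*(c + 2)*(c^2 + 6*c + 9) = c*(c - 1)*(c + 2)*(c + 3)*(c + 3)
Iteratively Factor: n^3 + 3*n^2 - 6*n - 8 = (n - 2)*(n^2 + 5*n + 4) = (n - 2)*(n + 1)*(n + 4)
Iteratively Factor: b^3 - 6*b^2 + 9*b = (b)*(b^2 - 6*b + 9) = b*(b - 3)*(b - 3)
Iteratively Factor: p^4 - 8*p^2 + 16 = (p - 2)*(p^3 + 2*p^2 - 4*p - 8) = (p - 2)*(p + 2)*(p^2 - 4) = (p - 2)^2*(p + 2)*(p + 2)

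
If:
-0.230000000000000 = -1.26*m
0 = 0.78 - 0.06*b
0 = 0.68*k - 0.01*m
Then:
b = 13.00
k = 0.00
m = 0.18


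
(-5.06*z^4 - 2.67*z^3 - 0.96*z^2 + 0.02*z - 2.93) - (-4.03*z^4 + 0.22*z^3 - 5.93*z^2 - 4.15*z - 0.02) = -1.03*z^4 - 2.89*z^3 + 4.97*z^2 + 4.17*z - 2.91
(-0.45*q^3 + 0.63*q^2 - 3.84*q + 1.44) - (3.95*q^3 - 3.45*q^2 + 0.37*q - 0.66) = -4.4*q^3 + 4.08*q^2 - 4.21*q + 2.1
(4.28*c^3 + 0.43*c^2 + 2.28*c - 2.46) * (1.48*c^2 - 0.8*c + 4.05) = 6.3344*c^5 - 2.7876*c^4 + 20.3644*c^3 - 3.7233*c^2 + 11.202*c - 9.963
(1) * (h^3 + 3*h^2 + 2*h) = h^3 + 3*h^2 + 2*h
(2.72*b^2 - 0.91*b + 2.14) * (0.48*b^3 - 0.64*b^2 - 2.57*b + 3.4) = 1.3056*b^5 - 2.1776*b^4 - 5.3808*b^3 + 10.2171*b^2 - 8.5938*b + 7.276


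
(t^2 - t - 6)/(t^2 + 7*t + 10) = (t - 3)/(t + 5)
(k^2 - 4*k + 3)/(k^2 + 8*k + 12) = (k^2 - 4*k + 3)/(k^2 + 8*k + 12)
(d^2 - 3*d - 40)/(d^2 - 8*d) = (d + 5)/d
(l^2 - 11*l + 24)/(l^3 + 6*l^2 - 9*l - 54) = (l - 8)/(l^2 + 9*l + 18)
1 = 1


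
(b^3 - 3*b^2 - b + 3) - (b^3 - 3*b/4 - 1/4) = -3*b^2 - b/4 + 13/4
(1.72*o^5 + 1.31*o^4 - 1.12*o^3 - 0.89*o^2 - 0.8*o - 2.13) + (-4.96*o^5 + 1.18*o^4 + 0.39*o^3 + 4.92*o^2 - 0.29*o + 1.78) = -3.24*o^5 + 2.49*o^4 - 0.73*o^3 + 4.03*o^2 - 1.09*o - 0.35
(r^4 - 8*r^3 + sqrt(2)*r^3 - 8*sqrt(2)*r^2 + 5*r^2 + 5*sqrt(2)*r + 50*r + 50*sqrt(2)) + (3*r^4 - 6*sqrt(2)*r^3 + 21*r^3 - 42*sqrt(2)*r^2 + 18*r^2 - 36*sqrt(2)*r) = 4*r^4 - 5*sqrt(2)*r^3 + 13*r^3 - 50*sqrt(2)*r^2 + 23*r^2 - 31*sqrt(2)*r + 50*r + 50*sqrt(2)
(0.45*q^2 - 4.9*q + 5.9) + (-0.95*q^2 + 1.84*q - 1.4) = -0.5*q^2 - 3.06*q + 4.5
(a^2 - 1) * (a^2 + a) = a^4 + a^3 - a^2 - a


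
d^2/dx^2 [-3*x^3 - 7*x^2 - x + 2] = -18*x - 14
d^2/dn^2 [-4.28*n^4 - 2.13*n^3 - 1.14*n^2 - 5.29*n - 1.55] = -51.36*n^2 - 12.78*n - 2.28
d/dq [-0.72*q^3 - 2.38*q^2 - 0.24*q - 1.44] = -2.16*q^2 - 4.76*q - 0.24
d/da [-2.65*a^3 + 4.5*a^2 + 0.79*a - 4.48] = -7.95*a^2 + 9.0*a + 0.79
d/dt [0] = 0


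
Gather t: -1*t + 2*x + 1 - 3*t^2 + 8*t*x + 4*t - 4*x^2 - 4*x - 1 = -3*t^2 + t*(8*x + 3) - 4*x^2 - 2*x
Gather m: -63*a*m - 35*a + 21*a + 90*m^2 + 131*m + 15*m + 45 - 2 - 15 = -14*a + 90*m^2 + m*(146 - 63*a) + 28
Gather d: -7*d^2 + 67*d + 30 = -7*d^2 + 67*d + 30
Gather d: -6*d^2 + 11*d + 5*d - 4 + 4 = -6*d^2 + 16*d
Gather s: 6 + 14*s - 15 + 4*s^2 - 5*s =4*s^2 + 9*s - 9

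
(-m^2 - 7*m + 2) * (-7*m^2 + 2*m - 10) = 7*m^4 + 47*m^3 - 18*m^2 + 74*m - 20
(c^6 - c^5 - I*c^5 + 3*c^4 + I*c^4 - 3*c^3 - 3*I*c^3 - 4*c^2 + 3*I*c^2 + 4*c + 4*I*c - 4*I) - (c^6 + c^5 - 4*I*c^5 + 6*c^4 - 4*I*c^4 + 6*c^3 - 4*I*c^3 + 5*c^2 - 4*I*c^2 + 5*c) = -2*c^5 + 3*I*c^5 - 3*c^4 + 5*I*c^4 - 9*c^3 + I*c^3 - 9*c^2 + 7*I*c^2 - c + 4*I*c - 4*I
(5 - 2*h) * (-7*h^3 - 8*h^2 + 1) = 14*h^4 - 19*h^3 - 40*h^2 - 2*h + 5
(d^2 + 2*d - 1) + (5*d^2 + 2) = 6*d^2 + 2*d + 1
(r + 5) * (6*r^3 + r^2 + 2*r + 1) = 6*r^4 + 31*r^3 + 7*r^2 + 11*r + 5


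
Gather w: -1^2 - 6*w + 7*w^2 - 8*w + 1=7*w^2 - 14*w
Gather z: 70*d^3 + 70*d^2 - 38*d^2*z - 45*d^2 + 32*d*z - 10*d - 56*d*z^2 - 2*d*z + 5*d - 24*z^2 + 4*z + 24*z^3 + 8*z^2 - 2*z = 70*d^3 + 25*d^2 - 5*d + 24*z^3 + z^2*(-56*d - 16) + z*(-38*d^2 + 30*d + 2)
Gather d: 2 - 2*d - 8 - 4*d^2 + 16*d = -4*d^2 + 14*d - 6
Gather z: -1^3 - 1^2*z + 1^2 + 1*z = 0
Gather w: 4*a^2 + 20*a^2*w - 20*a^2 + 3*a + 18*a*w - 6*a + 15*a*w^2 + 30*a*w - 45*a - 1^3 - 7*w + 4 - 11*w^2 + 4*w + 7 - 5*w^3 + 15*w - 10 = -16*a^2 - 48*a - 5*w^3 + w^2*(15*a - 11) + w*(20*a^2 + 48*a + 12)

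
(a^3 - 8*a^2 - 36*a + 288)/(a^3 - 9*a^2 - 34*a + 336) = (a - 6)/(a - 7)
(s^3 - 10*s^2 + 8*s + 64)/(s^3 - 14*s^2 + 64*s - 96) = (s^2 - 6*s - 16)/(s^2 - 10*s + 24)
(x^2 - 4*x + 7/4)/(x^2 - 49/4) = (2*x - 1)/(2*x + 7)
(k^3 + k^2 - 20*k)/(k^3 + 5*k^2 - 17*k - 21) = k*(k^2 + k - 20)/(k^3 + 5*k^2 - 17*k - 21)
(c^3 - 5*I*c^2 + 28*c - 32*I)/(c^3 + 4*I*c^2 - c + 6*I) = (c^2 - 4*I*c + 32)/(c^2 + 5*I*c - 6)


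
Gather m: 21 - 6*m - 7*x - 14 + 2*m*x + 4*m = m*(2*x - 2) - 7*x + 7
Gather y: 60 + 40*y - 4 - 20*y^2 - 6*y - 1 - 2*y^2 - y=-22*y^2 + 33*y + 55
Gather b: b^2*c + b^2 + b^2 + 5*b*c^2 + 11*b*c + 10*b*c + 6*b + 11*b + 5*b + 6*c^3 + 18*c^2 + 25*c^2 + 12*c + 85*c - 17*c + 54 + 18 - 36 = b^2*(c + 2) + b*(5*c^2 + 21*c + 22) + 6*c^3 + 43*c^2 + 80*c + 36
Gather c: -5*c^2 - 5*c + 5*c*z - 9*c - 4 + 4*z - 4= -5*c^2 + c*(5*z - 14) + 4*z - 8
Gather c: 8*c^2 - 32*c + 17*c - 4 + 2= 8*c^2 - 15*c - 2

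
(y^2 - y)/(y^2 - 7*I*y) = (y - 1)/(y - 7*I)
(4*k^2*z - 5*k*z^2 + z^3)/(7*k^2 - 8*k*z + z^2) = z*(-4*k + z)/(-7*k + z)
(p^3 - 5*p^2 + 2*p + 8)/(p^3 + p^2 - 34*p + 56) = (p + 1)/(p + 7)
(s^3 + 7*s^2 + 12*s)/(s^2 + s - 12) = s*(s + 3)/(s - 3)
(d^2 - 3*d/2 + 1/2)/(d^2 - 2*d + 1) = (d - 1/2)/(d - 1)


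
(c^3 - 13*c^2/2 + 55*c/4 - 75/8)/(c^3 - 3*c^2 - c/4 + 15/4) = (c - 5/2)/(c + 1)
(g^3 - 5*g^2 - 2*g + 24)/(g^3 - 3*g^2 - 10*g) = (g^2 - 7*g + 12)/(g*(g - 5))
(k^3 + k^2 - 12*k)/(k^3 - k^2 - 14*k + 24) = k/(k - 2)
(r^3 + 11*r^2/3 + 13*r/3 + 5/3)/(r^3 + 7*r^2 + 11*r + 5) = (r + 5/3)/(r + 5)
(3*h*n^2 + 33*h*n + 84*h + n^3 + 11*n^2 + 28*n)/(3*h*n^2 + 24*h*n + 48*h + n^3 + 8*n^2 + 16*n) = (n + 7)/(n + 4)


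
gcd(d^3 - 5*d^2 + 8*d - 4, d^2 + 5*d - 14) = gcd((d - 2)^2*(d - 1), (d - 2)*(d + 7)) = d - 2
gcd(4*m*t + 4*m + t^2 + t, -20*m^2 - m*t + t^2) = 4*m + t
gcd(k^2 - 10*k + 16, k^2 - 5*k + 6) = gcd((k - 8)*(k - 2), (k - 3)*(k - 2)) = k - 2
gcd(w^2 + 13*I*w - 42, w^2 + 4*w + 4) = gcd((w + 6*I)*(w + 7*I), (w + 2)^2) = 1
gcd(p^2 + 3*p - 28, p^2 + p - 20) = p - 4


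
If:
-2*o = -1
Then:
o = 1/2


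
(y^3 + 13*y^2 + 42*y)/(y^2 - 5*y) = (y^2 + 13*y + 42)/(y - 5)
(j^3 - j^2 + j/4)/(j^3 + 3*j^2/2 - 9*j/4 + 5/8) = 2*j/(2*j + 5)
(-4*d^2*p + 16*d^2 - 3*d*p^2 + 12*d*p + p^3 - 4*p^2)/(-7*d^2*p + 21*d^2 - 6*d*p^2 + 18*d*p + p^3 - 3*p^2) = (-4*d*p + 16*d + p^2 - 4*p)/(-7*d*p + 21*d + p^2 - 3*p)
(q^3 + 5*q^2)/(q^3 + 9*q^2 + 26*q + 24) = q^2*(q + 5)/(q^3 + 9*q^2 + 26*q + 24)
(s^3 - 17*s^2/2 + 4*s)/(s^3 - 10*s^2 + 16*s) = (s - 1/2)/(s - 2)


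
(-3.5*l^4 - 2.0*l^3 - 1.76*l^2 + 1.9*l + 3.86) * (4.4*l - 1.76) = -15.4*l^5 - 2.64*l^4 - 4.224*l^3 + 11.4576*l^2 + 13.64*l - 6.7936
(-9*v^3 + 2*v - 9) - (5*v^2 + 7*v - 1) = -9*v^3 - 5*v^2 - 5*v - 8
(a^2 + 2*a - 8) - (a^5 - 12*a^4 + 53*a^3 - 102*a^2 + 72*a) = -a^5 + 12*a^4 - 53*a^3 + 103*a^2 - 70*a - 8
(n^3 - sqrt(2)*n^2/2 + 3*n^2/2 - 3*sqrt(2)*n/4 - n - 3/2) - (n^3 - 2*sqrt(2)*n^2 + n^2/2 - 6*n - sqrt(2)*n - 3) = n^2 + 3*sqrt(2)*n^2/2 + sqrt(2)*n/4 + 5*n + 3/2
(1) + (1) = 2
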